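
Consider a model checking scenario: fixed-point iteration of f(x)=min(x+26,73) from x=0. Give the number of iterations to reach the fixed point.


Step 1: x=0, cap=73, increment=26
Step 2: x grows by 26 each step until capped at 73; fixed point is x=73
Step 3: iterations = ceil(73/26) = 3

3


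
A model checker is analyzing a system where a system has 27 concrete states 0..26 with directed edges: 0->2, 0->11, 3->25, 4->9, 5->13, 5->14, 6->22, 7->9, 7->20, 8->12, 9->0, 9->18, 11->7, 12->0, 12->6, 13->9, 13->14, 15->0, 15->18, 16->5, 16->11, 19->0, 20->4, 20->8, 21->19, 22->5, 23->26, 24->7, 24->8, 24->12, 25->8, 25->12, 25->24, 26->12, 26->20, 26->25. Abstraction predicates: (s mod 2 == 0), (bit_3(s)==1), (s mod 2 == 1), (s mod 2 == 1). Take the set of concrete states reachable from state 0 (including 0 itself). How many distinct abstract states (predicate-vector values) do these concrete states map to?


BFS from 0:
Concrete reachable: {0, 2, 4, 5, 6, 7, 8, 9, 11, 12, 13, 14, 18, 20, 22}
Abstract via predicates (s mod 2 == 0), (bit_3(s)==1), (s mod 2 == 1), (s mod 2 == 1):
  (0,0,1,1) <- {5, 7}
  (0,1,1,1) <- {9, 11, 13}
  (1,0,0,0) <- {0, 2, 4, 6, 18, 20, 22}
  (1,1,0,0) <- {8, 12, 14}
Distinct abstract states = 4

4


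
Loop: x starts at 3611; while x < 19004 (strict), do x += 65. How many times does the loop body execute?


Step 1: x goes from 3611 toward 19004 by 65; the body runs while x<19004, so iterations = ceil((bound-start)/step)
Step 2: Distance=15393
Step 3: ceil(15393/65)=237

237


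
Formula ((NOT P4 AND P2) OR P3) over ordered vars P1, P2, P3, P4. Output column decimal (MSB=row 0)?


Formula: ((NOT P4 AND P2) OR P3) over P1, P2, P3, P4 (16 rows)
Evaluate each row (bits = P1,P2,P3,P4, MSB first):
  row 0 [0000]: ((NOT 0 AND 0) OR 0) -> 0
  row 1 [0001]: ((NOT 1 AND 0) OR 0) -> 0
  row 2 [0010]: ((NOT 0 AND 0) OR 1) -> 1
  row 3 [0011]: ((NOT 1 AND 0) OR 1) -> 1
  row 4 [0100]: ((NOT 0 AND 1) OR 0) -> 1
  row 5 [0101]: ((NOT 1 AND 1) OR 0) -> 0
  row 6 [0110]: ((NOT 0 AND 1) OR 1) -> 1
  row 7 [0111]: ((NOT 1 AND 1) OR 1) -> 1
  row 8 [1000]: ((NOT 0 AND 0) OR 0) -> 0
  row 9 [1001]: ((NOT 1 AND 0) OR 0) -> 0
  row 10 [1010]: ((NOT 0 AND 0) OR 1) -> 1
  row 11 [1011]: ((NOT 1 AND 0) OR 1) -> 1
  row 12 [1100]: ((NOT 0 AND 1) OR 0) -> 1
  row 13 [1101]: ((NOT 1 AND 1) OR 0) -> 0
  row 14 [1110]: ((NOT 0 AND 1) OR 1) -> 1
  row 15 [1111]: ((NOT 1 AND 1) OR 1) -> 1
Full result column, 4 rows per line (P1,P2 fixed per line; P3,P4 runs 00..11 left to right):
  rows 0-3 [P1,P2=00]: 0011  = hex 3
  rows 4-7 [P1,P2=01]: 1011  = hex B
  rows 8-11 [P1,P2=10]: 0011  = hex 3
  rows 12-15 [P1,P2=11]: 1011  = hex B
Output column (row 0 .. row 15) = 0011101100111011
Output column grouped in 4s = 0011 1011 0011 1011 = 0x3B3B
Convert to decimal digit by digit (value = value*16 + digit):
  3 -> 3
  3*16 + 11 (B) = 59
  59*16 + 3 = 947
  947*16 + 11 (B) = 15163
Decimal = 15163

15163


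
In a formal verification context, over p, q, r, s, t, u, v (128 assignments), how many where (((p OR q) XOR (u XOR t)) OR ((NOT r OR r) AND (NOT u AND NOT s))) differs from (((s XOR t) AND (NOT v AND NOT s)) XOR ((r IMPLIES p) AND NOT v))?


F1 = (((p OR q) XOR (u XOR t)) OR ((NOT r OR r) AND (NOT u AND NOT s)))
F2 = (((s XOR t) AND (NOT v AND NOT s)) XOR ((r IMPLIES p) AND NOT v))
Evaluate both on each of 128 rows (bits = p,q,r,s,t,u,v):
  row 0 [0000000]: F1=1 F2=1 -> 0
  row 1 [0000001]: F1=1 F2=0 (differ) -> 1
  row 2 [0000010]: F1=1 F2=1 -> 0
  row 3 [0000011]: F1=1 F2=0 (differ) -> 1
  row 4 [0000100]: F1=1 F2=0 (differ) -> 1
  (every remaining row is evaluated the same way; all 128 results are listed next)
Full result column, 8 rows per line (p,q,r,s fixed per line; t,u,v runs 000..111 left to right):
  rows 0-7 [p,q,r,s=0000]: 01011100  (ones: 4)
  rows 8-15 [p,q,r,s=0001]: 10010110  (ones: 4)
  rows 16-23 [p,q,r,s=0010]: 11110110  (ones: 6)
  rows 24-31 [p,q,r,s=0011]: 00111100  (ones: 4)
  rows 32-39 [p,q,r,s=0100]: 01101111  (ones: 6)
  rows 40-47 [p,q,r,s=0101]: 01101001  (ones: 4)
  rows 48-55 [p,q,r,s=0110]: 11000101  (ones: 4)
  rows 56-63 [p,q,r,s=0111]: 11000011  (ones: 4)
  rows 64-71 [p,q,r,s=1000]: 01101111  (ones: 6)
  rows 72-79 [p,q,r,s=1001]: 01101001  (ones: 4)
  rows 80-87 [p,q,r,s=1010]: 01101111  (ones: 6)
  rows 88-95 [p,q,r,s=1011]: 01101001  (ones: 4)
  rows 96-103 [p,q,r,s=1100]: 01101111  (ones: 6)
  rows 104-111 [p,q,r,s=1101]: 01101001  (ones: 4)
  rows 112-119 [p,q,r,s=1110]: 01101111  (ones: 6)
  rows 120-127 [p,q,r,s=1111]: 01101001  (ones: 4)
Disagreements = 4+4+6+4+6+4+4+4+6+4+6+4+6+4+6+4 = 76

76


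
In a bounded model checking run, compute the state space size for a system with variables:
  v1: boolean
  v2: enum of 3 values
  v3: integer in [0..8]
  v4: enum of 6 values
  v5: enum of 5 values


State space = product of domain sizes of all variables.
Domain sizes:
  v1 (boolean): 2
  v2 (enum of 3 values): 3
  v3 (integer in [0..8]): 9
  v4 (enum of 6 values): 6
  v5 (enum of 5 values): 5
Product = 2 * 3 * 9 * 6 * 5 = 1620

1620


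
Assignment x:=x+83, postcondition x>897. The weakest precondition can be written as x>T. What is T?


Formula: wp(x:=E, P) = P[E/x] (substitute E for x in postcondition)
Step 1: Postcondition: x>897
Step 2: Substitute x+83 for x: x+83>897
Step 3: Solve for x: x > 897-83 = 814

814


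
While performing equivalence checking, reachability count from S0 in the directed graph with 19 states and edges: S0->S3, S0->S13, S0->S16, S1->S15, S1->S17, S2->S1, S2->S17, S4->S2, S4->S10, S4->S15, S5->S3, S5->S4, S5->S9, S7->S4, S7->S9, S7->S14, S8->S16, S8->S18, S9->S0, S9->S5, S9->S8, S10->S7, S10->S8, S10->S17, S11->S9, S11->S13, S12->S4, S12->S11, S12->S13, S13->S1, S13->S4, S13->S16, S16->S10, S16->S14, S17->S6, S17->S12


BFS from S0:
  layer 0: {S0}
  layer 1: {S3, S13, S16}
  layer 2: {S1, S4, S10, S14}
  layer 3: {S2, S7, S8, S15, S17}
  layer 4: {S6, S9, S12, S18}
  layer 5: {S5, S11}
Reachable set: {S0, S1, S2, S3, S4, S5, S6, S7, S8, S9, S10, S11, S12, S13, S14, S15, S16, S17, S18}
Count = 19

19


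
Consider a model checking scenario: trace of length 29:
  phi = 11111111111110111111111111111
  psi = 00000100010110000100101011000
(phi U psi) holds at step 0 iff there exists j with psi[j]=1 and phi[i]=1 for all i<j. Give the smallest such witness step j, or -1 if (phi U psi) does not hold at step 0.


(phi U psi) at 0: need smallest j with psi[j]=1 and phi[i]=1 for all i in [0,j).
Scan from step 0:
  step 0: phi=1, psi=0 -> continue
  step 1: phi=1, psi=0 -> continue
  step 2: phi=1, psi=0 -> continue
  step 3: phi=1, psi=0 -> continue
  step 5: psi=1 and phi held for [0,5) -> witness found
Witness step = 5

5


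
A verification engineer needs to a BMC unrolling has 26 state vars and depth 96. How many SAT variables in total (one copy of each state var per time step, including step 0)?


BMC unrolls to depth k, creating one copy of each state var for steps 0..k.
Step count = 96 + 1 = 97 (steps 0 through 96)
Vars per step = 26
Total = 26 * 97 = 2522

2522


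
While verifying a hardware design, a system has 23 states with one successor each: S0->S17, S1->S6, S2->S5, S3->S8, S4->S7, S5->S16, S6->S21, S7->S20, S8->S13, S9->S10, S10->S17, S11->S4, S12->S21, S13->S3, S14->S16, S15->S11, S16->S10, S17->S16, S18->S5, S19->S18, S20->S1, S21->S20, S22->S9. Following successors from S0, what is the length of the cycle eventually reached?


Trace from S0 until a state repeats:
  S0 -> S17 -> S16 -> S10 -> S17
S17 first seen at step 1, revisited at step 4.
Cycle length = 4 - 1 = 3

3


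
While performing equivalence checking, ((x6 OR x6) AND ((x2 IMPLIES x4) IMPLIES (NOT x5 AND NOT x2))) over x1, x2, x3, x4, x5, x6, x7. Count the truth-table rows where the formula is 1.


Formula: ((x6 OR x6) AND ((x2 IMPLIES x4) IMPLIES (NOT x5 AND NOT x2))) over 7 vars (128 rows)
Evaluate each row (x1, x2, x3, x4, x5, x6, x7 as bits, MSB first):
  row 0 [0000000]: ((0 OR 0) AND ((0 IMPLIES 0) IMPLIES (NOT 0 AND NOT 0))) -> 0
  row 1 [0000001]: ((0 OR 0) AND ((0 IMPLIES 0) IMPLIES (NOT 0 AND NOT 0))) -> 0
  row 2 [0000010]: ((1 OR 1) AND ((0 IMPLIES 0) IMPLIES (NOT 0 AND NOT 0))) -> 1
  row 3 [0000011]: ((1 OR 1) AND ((0 IMPLIES 0) IMPLIES (NOT 0 AND NOT 0))) -> 1
  row 4 [0000100]: ((0 OR 0) AND ((0 IMPLIES 0) IMPLIES (NOT 1 AND NOT 0))) -> 0
  (every remaining row is evaluated the same way; all 128 results are listed next)
Full result column, 8 rows per line (x1,x2,x3,x4 fixed per line; x5,x6,x7 runs 000..111 left to right):
  rows 0-7 [x1,x2,x3,x4=0000]: 00110000  (ones: 2)
  rows 8-15 [x1,x2,x3,x4=0001]: 00110000  (ones: 2)
  rows 16-23 [x1,x2,x3,x4=0010]: 00110000  (ones: 2)
  rows 24-31 [x1,x2,x3,x4=0011]: 00110000  (ones: 2)
  rows 32-39 [x1,x2,x3,x4=0100]: 00110011  (ones: 4)
  rows 40-47 [x1,x2,x3,x4=0101]: 00000000  (ones: 0)
  rows 48-55 [x1,x2,x3,x4=0110]: 00110011  (ones: 4)
  rows 56-63 [x1,x2,x3,x4=0111]: 00000000  (ones: 0)
  rows 64-71 [x1,x2,x3,x4=1000]: 00110000  (ones: 2)
  rows 72-79 [x1,x2,x3,x4=1001]: 00110000  (ones: 2)
  rows 80-87 [x1,x2,x3,x4=1010]: 00110000  (ones: 2)
  rows 88-95 [x1,x2,x3,x4=1011]: 00110000  (ones: 2)
  rows 96-103 [x1,x2,x3,x4=1100]: 00110011  (ones: 4)
  rows 104-111 [x1,x2,x3,x4=1101]: 00000000  (ones: 0)
  rows 112-119 [x1,x2,x3,x4=1110]: 00110011  (ones: 4)
  rows 120-127 [x1,x2,x3,x4=1111]: 00000000  (ones: 0)
Count of 1-rows = 2+2+2+2+4+0+4+0+2+2+2+2+4+0+4+0 = 32

32


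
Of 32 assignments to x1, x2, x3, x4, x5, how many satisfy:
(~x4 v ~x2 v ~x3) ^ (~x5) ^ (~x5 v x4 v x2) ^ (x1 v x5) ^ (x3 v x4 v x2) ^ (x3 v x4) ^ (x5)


CNF with 7 clauses over 5 vars (32 assignments).
An assignment satisfies CNF iff every clause has >=1 true literal.
Check each row (bits = x1,x2,x3,x4,x5; clause T/F shown):
  row 0 [00000]: clauses=TTTFFFF -> 0
  row 1 [00001]: clauses=TFFTFFT -> 0
  row 2 [00010]: clauses=TTTFTTF -> 0
  row 3 [00011]: clauses=TFTTTTT -> 0
  row 4 [00100]: clauses=TTTFTTF -> 0
  row 5 [00101]: clauses=TFFTTTT -> 0
  row 6 [00110]: clauses=TTTFTTF -> 0
  row 7 [00111]: clauses=TFTTTTT -> 0
  row 8 [01000]: clauses=TTTFTFF -> 0
  row 9 [01001]: clauses=TFTTTFT -> 0
  row 10 [01010]: clauses=TTTFTTF -> 0
  row 11 [01011]: clauses=TFTTTTT -> 0
  row 12 [01100]: clauses=TTTFTTF -> 0
  row 13 [01101]: clauses=TFTTTTT -> 0
  row 14 [01110]: clauses=FTTFTTF -> 0
  row 15 [01111]: clauses=FFTTTTT -> 0
  row 16 [10000]: clauses=TTTTFFF -> 0
  row 17 [10001]: clauses=TFFTFFT -> 0
  row 18 [10010]: clauses=TTTTTTF -> 0
  row 19 [10011]: clauses=TFTTTTT -> 0
  row 20 [10100]: clauses=TTTTTTF -> 0
  row 21 [10101]: clauses=TFFTTTT -> 0
  row 22 [10110]: clauses=TTTTTTF -> 0
  row 23 [10111]: clauses=TFTTTTT -> 0
  row 24 [11000]: clauses=TTTTTFF -> 0
  row 25 [11001]: clauses=TFTTTFT -> 0
  row 26 [11010]: clauses=TTTTTTF -> 0
  row 27 [11011]: clauses=TFTTTTT -> 0
  row 28 [11100]: clauses=TTTTTTF -> 0
  row 29 [11101]: clauses=TFTTTTT -> 0
  row 30 [11110]: clauses=FTTTTTF -> 0
  row 31 [11111]: clauses=FFTTTTT -> 0
Full result column, 8 rows per line (x1,x2 fixed per line; x3,x4,x5 runs 000..111 left to right):
  rows 0-7 [x1,x2=00]: 00000000  (ones: 0)
  rows 8-15 [x1,x2=01]: 00000000  (ones: 0)
  rows 16-23 [x1,x2=10]: 00000000  (ones: 0)
  rows 24-31 [x1,x2=11]: 00000000  (ones: 0)
Satisfying assignments = 0+0+0+0 = 0

0


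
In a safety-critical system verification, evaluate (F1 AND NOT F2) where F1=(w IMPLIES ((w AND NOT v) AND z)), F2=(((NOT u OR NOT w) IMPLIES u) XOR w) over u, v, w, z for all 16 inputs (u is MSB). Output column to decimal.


F1 = (w IMPLIES ((w AND NOT v) AND z))
F2 = (((NOT u OR NOT w) IMPLIES u) XOR w)
Counterexample to F1=>F2 is where F1=1 and F2=0.
Evaluate each row (bits = u,v,w,z, MSB first):
  row 0 [0000]: F1=1 F2=0 -> F1&~F2 -> 1
  row 1 [0001]: F1=1 F2=0 -> F1&~F2 -> 1
  row 2 [0010]: F1=0 F2=1 -> F1&~F2 -> 0
  row 3 [0011]: F1=1 F2=1 -> F1&~F2 -> 0
  row 4 [0100]: F1=1 F2=0 -> F1&~F2 -> 1
  row 5 [0101]: F1=1 F2=0 -> F1&~F2 -> 1
  row 6 [0110]: F1=0 F2=1 -> F1&~F2 -> 0
  row 7 [0111]: F1=0 F2=1 -> F1&~F2 -> 0
  row 8 [1000]: F1=1 F2=1 -> F1&~F2 -> 0
  row 9 [1001]: F1=1 F2=1 -> F1&~F2 -> 0
  row 10 [1010]: F1=0 F2=0 -> F1&~F2 -> 0
  row 11 [1011]: F1=1 F2=0 -> F1&~F2 -> 1
  row 12 [1100]: F1=1 F2=1 -> F1&~F2 -> 0
  row 13 [1101]: F1=1 F2=1 -> F1&~F2 -> 0
  row 14 [1110]: F1=0 F2=0 -> F1&~F2 -> 0
  row 15 [1111]: F1=0 F2=0 -> F1&~F2 -> 0
Full result column, 4 rows per line (u,v fixed per line; w,z runs 00..11 left to right):
  rows 0-3 [u,v=00]: 1100  = hex C
  rows 4-7 [u,v=01]: 1100  = hex C
  rows 8-11 [u,v=10]: 0001  = hex 1
  rows 12-15 [u,v=11]: 0000  = hex 0
Counterexample vector (row 0 .. row 15) = 1100110000010000
Output column grouped in 4s = 1100 1100 0001 0000 = 0xCC10
Convert to decimal digit by digit (value = value*16 + digit):
  C -> 12
  12*16 + 12 (C) = 204
  204*16 + 1 = 3265
  3265*16 + 0 = 52240
Decimal = 52240

52240


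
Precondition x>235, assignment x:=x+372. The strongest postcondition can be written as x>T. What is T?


Formula: sp(P, x:=E) = exists old_x. (x = E[old_x/x]) AND P[old_x/x] (old_x is the value of x before the assignment; eliminate old_x by solving x = E[old_x/x] for old_x)
Step 1: Precondition P: x>235, i.e. old_x > 235
Step 2: Assignment gives x = old_x + 372, so old_x = x - 372
Step 3: Substitute into P: x - 372 > 235
Step 4: Simplify: x > 235+372 = 607

607


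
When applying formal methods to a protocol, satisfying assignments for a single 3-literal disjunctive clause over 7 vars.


Step 1: Total=2^7=128
Step 2: Unsat when all 3 false: 2^4=16
Step 3: Sat=128-16=112

112


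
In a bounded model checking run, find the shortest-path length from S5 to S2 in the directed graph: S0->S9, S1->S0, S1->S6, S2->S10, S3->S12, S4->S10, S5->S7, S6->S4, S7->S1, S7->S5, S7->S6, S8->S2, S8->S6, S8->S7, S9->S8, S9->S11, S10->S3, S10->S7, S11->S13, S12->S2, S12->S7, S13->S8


BFS layer-by-layer from S5:
  dist 0: {S5}
  dist 1: {S7}
  dist 2: {S1, S6}
  dist 3: {S0, S4}
  dist 4: {S9, S10}
  dist 5: {S3, S8, S11}
  dist 6: {S2, S12, S13}
  -> S2 reached at distance 6
Shortest path length = 6

6


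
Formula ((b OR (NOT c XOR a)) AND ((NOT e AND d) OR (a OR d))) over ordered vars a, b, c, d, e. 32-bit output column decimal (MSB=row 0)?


Formula: ((b OR (NOT c XOR a)) AND ((NOT e AND d) OR (a OR d))) over a, b, c, d, e (32 rows)
Evaluate each row (bits = a,b,c,d,e, MSB first):
  row 0 [00000]: ((0 OR (NOT 0 XOR 0)) AND ((NOT 0 AND 0) OR (0 OR 0))) -> 0
  row 1 [00001]: ((0 OR (NOT 0 XOR 0)) AND ((NOT 1 AND 0) OR (0 OR 0))) -> 0
  row 2 [00010]: ((0 OR (NOT 0 XOR 0)) AND ((NOT 0 AND 1) OR (0 OR 1))) -> 1
  row 3 [00011]: ((0 OR (NOT 0 XOR 0)) AND ((NOT 1 AND 1) OR (0 OR 1))) -> 1
  row 4 [00100]: ((0 OR (NOT 1 XOR 0)) AND ((NOT 0 AND 0) OR (0 OR 0))) -> 0
  row 5 [00101]: ((0 OR (NOT 1 XOR 0)) AND ((NOT 1 AND 0) OR (0 OR 0))) -> 0
  row 6 [00110]: ((0 OR (NOT 1 XOR 0)) AND ((NOT 0 AND 1) OR (0 OR 1))) -> 0
  row 7 [00111]: ((0 OR (NOT 1 XOR 0)) AND ((NOT 1 AND 1) OR (0 OR 1))) -> 0
  row 8 [01000]: ((1 OR (NOT 0 XOR 0)) AND ((NOT 0 AND 0) OR (0 OR 0))) -> 0
  row 9 [01001]: ((1 OR (NOT 0 XOR 0)) AND ((NOT 1 AND 0) OR (0 OR 0))) -> 0
  row 10 [01010]: ((1 OR (NOT 0 XOR 0)) AND ((NOT 0 AND 1) OR (0 OR 1))) -> 1
  row 11 [01011]: ((1 OR (NOT 0 XOR 0)) AND ((NOT 1 AND 1) OR (0 OR 1))) -> 1
  row 12 [01100]: ((1 OR (NOT 1 XOR 0)) AND ((NOT 0 AND 0) OR (0 OR 0))) -> 0
  row 13 [01101]: ((1 OR (NOT 1 XOR 0)) AND ((NOT 1 AND 0) OR (0 OR 0))) -> 0
  row 14 [01110]: ((1 OR (NOT 1 XOR 0)) AND ((NOT 0 AND 1) OR (0 OR 1))) -> 1
  row 15 [01111]: ((1 OR (NOT 1 XOR 0)) AND ((NOT 1 AND 1) OR (0 OR 1))) -> 1
  row 16 [10000]: ((0 OR (NOT 0 XOR 1)) AND ((NOT 0 AND 0) OR (1 OR 0))) -> 0
  row 17 [10001]: ((0 OR (NOT 0 XOR 1)) AND ((NOT 1 AND 0) OR (1 OR 0))) -> 0
  row 18 [10010]: ((0 OR (NOT 0 XOR 1)) AND ((NOT 0 AND 1) OR (1 OR 1))) -> 0
  row 19 [10011]: ((0 OR (NOT 0 XOR 1)) AND ((NOT 1 AND 1) OR (1 OR 1))) -> 0
  row 20 [10100]: ((0 OR (NOT 1 XOR 1)) AND ((NOT 0 AND 0) OR (1 OR 0))) -> 1
  row 21 [10101]: ((0 OR (NOT 1 XOR 1)) AND ((NOT 1 AND 0) OR (1 OR 0))) -> 1
  row 22 [10110]: ((0 OR (NOT 1 XOR 1)) AND ((NOT 0 AND 1) OR (1 OR 1))) -> 1
  row 23 [10111]: ((0 OR (NOT 1 XOR 1)) AND ((NOT 1 AND 1) OR (1 OR 1))) -> 1
  row 24 [11000]: ((1 OR (NOT 0 XOR 1)) AND ((NOT 0 AND 0) OR (1 OR 0))) -> 1
  row 25 [11001]: ((1 OR (NOT 0 XOR 1)) AND ((NOT 1 AND 0) OR (1 OR 0))) -> 1
  row 26 [11010]: ((1 OR (NOT 0 XOR 1)) AND ((NOT 0 AND 1) OR (1 OR 1))) -> 1
  row 27 [11011]: ((1 OR (NOT 0 XOR 1)) AND ((NOT 1 AND 1) OR (1 OR 1))) -> 1
  row 28 [11100]: ((1 OR (NOT 1 XOR 1)) AND ((NOT 0 AND 0) OR (1 OR 0))) -> 1
  row 29 [11101]: ((1 OR (NOT 1 XOR 1)) AND ((NOT 1 AND 0) OR (1 OR 0))) -> 1
  row 30 [11110]: ((1 OR (NOT 1 XOR 1)) AND ((NOT 0 AND 1) OR (1 OR 1))) -> 1
  row 31 [11111]: ((1 OR (NOT 1 XOR 1)) AND ((NOT 1 AND 1) OR (1 OR 1))) -> 1
Full result column, 4 rows per line (a,b,c fixed per line; d,e runs 00..11 left to right):
  rows 0-3 [a,b,c=000]: 0011  = hex 3
  rows 4-7 [a,b,c=001]: 0000  = hex 0
  rows 8-11 [a,b,c=010]: 0011  = hex 3
  rows 12-15 [a,b,c=011]: 0011  = hex 3
  rows 16-19 [a,b,c=100]: 0000  = hex 0
  rows 20-23 [a,b,c=101]: 1111  = hex F
  rows 24-27 [a,b,c=110]: 1111  = hex F
  rows 28-31 [a,b,c=111]: 1111  = hex F
Output column (row 0 .. row 31) = 00110000001100110000111111111111
Output column grouped in 4s = 0011 0000 0011 0011 0000 1111 1111 1111 = 0x30330FFF
Convert to decimal digit by digit (value = value*16 + digit):
  3 -> 3
  3*16 + 0 = 48
  48*16 + 3 = 771
  771*16 + 3 = 12339
  12339*16 + 0 = 197424
  197424*16 + 15 (F) = 3158799
  3158799*16 + 15 (F) = 50540799
  50540799*16 + 15 (F) = 808652799
Decimal = 808652799

808652799


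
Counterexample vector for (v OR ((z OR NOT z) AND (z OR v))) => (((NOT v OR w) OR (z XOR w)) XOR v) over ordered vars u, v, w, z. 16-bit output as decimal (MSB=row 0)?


F1 = (v OR ((z OR NOT z) AND (z OR v)))
F2 = (((NOT v OR w) OR (z XOR w)) XOR v)
Counterexample to F1=>F2 is where F1=1 and F2=0.
Evaluate each row (bits = u,v,w,z, MSB first):
  row 0 [0000]: F1=0 F2=1 -> F1&~F2 -> 0
  row 1 [0001]: F1=1 F2=1 -> F1&~F2 -> 0
  row 2 [0010]: F1=0 F2=1 -> F1&~F2 -> 0
  row 3 [0011]: F1=1 F2=1 -> F1&~F2 -> 0
  row 4 [0100]: F1=1 F2=1 -> F1&~F2 -> 0
  row 5 [0101]: F1=1 F2=0 -> F1&~F2 -> 1
  row 6 [0110]: F1=1 F2=0 -> F1&~F2 -> 1
  row 7 [0111]: F1=1 F2=0 -> F1&~F2 -> 1
  row 8 [1000]: F1=0 F2=1 -> F1&~F2 -> 0
  row 9 [1001]: F1=1 F2=1 -> F1&~F2 -> 0
  row 10 [1010]: F1=0 F2=1 -> F1&~F2 -> 0
  row 11 [1011]: F1=1 F2=1 -> F1&~F2 -> 0
  row 12 [1100]: F1=1 F2=1 -> F1&~F2 -> 0
  row 13 [1101]: F1=1 F2=0 -> F1&~F2 -> 1
  row 14 [1110]: F1=1 F2=0 -> F1&~F2 -> 1
  row 15 [1111]: F1=1 F2=0 -> F1&~F2 -> 1
Full result column, 4 rows per line (u,v fixed per line; w,z runs 00..11 left to right):
  rows 0-3 [u,v=00]: 0000  = hex 0
  rows 4-7 [u,v=01]: 0111  = hex 7
  rows 8-11 [u,v=10]: 0000  = hex 0
  rows 12-15 [u,v=11]: 0111  = hex 7
Counterexample vector (row 0 .. row 15) = 0000011100000111
Output column grouped in 4s = 0000 0111 0000 0111 = 0x0707
Convert to decimal digit by digit (value = value*16 + digit):
  0 -> 0
  0*16 + 7 = 7
  7*16 + 0 = 112
  112*16 + 7 = 1799
Decimal = 1799

1799


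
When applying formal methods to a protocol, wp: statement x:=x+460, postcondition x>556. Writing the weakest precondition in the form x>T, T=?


Formula: wp(x:=E, P) = P[E/x] (substitute E for x in postcondition)
Step 1: Postcondition: x>556
Step 2: Substitute x+460 for x: x+460>556
Step 3: Solve for x: x > 556-460 = 96

96


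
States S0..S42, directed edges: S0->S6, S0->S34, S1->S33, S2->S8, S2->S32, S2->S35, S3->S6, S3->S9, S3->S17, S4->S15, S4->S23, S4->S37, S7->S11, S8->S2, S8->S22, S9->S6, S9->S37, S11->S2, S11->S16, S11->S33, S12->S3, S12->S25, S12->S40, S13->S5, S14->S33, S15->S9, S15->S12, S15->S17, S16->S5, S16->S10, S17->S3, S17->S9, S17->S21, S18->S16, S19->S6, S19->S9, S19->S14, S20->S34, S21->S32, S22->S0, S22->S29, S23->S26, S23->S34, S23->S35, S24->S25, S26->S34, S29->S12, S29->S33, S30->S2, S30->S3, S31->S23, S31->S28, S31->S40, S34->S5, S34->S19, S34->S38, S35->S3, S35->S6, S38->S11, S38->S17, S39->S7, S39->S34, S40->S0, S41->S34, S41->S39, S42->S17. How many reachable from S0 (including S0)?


BFS from S0:
  layer 0: {S0}
  layer 1: {S6, S34}
  layer 2: {S5, S19, S38}
  layer 3: {S9, S11, S14, S17}
  layer 4: {S2, S3, S16, S21, S33, S37}
  layer 5: {S8, S10, S32, S35}
  layer 6: {S22}
  layer 7: {S29}
  layer 8: {S12}
  layer 9: {S25, S40}
Reachable set: {S0, S2, S3, S5, S6, S8, S9, S10, S11, S12, S14, S16, S17, S19, S21, S22, S25, S29, S32, S33, S34, S35, S37, S38, S40}
Count = 25

25


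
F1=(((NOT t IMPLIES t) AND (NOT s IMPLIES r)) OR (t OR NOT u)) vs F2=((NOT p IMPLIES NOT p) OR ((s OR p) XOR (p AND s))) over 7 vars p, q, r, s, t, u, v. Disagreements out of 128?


F1 = (((NOT t IMPLIES t) AND (NOT s IMPLIES r)) OR (t OR NOT u))
F2 = ((NOT p IMPLIES NOT p) OR ((s OR p) XOR (p AND s)))
Evaluate both on each of 128 rows (bits = p,q,r,s,t,u,v):
  row 0 [0000000]: F1=1 F2=1 -> 0
  row 1 [0000001]: F1=1 F2=1 -> 0
  row 2 [0000010]: F1=0 F2=1 (differ) -> 1
  row 3 [0000011]: F1=0 F2=1 (differ) -> 1
  row 4 [0000100]: F1=1 F2=1 -> 0
  (every remaining row is evaluated the same way; all 128 results are listed next)
Full result column, 8 rows per line (p,q,r,s fixed per line; t,u,v runs 000..111 left to right):
  rows 0-7 [p,q,r,s=0000]: 00110000  (ones: 2)
  rows 8-15 [p,q,r,s=0001]: 00110000  (ones: 2)
  rows 16-23 [p,q,r,s=0010]: 00110000  (ones: 2)
  rows 24-31 [p,q,r,s=0011]: 00110000  (ones: 2)
  rows 32-39 [p,q,r,s=0100]: 00110000  (ones: 2)
  rows 40-47 [p,q,r,s=0101]: 00110000  (ones: 2)
  rows 48-55 [p,q,r,s=0110]: 00110000  (ones: 2)
  rows 56-63 [p,q,r,s=0111]: 00110000  (ones: 2)
  rows 64-71 [p,q,r,s=1000]: 00110000  (ones: 2)
  rows 72-79 [p,q,r,s=1001]: 00110000  (ones: 2)
  rows 80-87 [p,q,r,s=1010]: 00110000  (ones: 2)
  rows 88-95 [p,q,r,s=1011]: 00110000  (ones: 2)
  rows 96-103 [p,q,r,s=1100]: 00110000  (ones: 2)
  rows 104-111 [p,q,r,s=1101]: 00110000  (ones: 2)
  rows 112-119 [p,q,r,s=1110]: 00110000  (ones: 2)
  rows 120-127 [p,q,r,s=1111]: 00110000  (ones: 2)
Disagreements = 2+2+2+2+2+2+2+2+2+2+2+2+2+2+2+2 = 32

32


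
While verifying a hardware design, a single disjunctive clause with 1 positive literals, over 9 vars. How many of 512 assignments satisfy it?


Step 1: Total=2^9=512
Step 2: Unsat when all 1 false: 2^8=256
Step 3: Sat=512-256=256

256


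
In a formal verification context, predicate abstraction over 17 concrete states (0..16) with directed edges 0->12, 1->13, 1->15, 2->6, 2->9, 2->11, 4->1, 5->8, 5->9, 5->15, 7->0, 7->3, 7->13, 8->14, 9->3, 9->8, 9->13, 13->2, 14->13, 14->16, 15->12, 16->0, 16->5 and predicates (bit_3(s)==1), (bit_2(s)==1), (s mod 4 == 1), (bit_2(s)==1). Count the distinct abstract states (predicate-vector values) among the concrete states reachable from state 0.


BFS from 0:
Concrete reachable: {0, 12}
Abstract via predicates (bit_3(s)==1), (bit_2(s)==1), (s mod 4 == 1), (bit_2(s)==1):
  (0,0,0,0) <- {0}
  (1,1,0,1) <- {12}
Distinct abstract states = 2

2


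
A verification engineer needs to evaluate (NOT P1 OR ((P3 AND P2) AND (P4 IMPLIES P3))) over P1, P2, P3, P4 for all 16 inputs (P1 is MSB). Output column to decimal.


Formula: (NOT P1 OR ((P3 AND P2) AND (P4 IMPLIES P3))) over P1, P2, P3, P4 (16 rows)
Evaluate each row (bits = P1,P2,P3,P4, MSB first):
  row 0 [0000]: (NOT 0 OR ((0 AND 0) AND (0 IMPLIES 0))) -> 1
  row 1 [0001]: (NOT 0 OR ((0 AND 0) AND (1 IMPLIES 0))) -> 1
  row 2 [0010]: (NOT 0 OR ((1 AND 0) AND (0 IMPLIES 1))) -> 1
  row 3 [0011]: (NOT 0 OR ((1 AND 0) AND (1 IMPLIES 1))) -> 1
  row 4 [0100]: (NOT 0 OR ((0 AND 1) AND (0 IMPLIES 0))) -> 1
  row 5 [0101]: (NOT 0 OR ((0 AND 1) AND (1 IMPLIES 0))) -> 1
  row 6 [0110]: (NOT 0 OR ((1 AND 1) AND (0 IMPLIES 1))) -> 1
  row 7 [0111]: (NOT 0 OR ((1 AND 1) AND (1 IMPLIES 1))) -> 1
  row 8 [1000]: (NOT 1 OR ((0 AND 0) AND (0 IMPLIES 0))) -> 0
  row 9 [1001]: (NOT 1 OR ((0 AND 0) AND (1 IMPLIES 0))) -> 0
  row 10 [1010]: (NOT 1 OR ((1 AND 0) AND (0 IMPLIES 1))) -> 0
  row 11 [1011]: (NOT 1 OR ((1 AND 0) AND (1 IMPLIES 1))) -> 0
  row 12 [1100]: (NOT 1 OR ((0 AND 1) AND (0 IMPLIES 0))) -> 0
  row 13 [1101]: (NOT 1 OR ((0 AND 1) AND (1 IMPLIES 0))) -> 0
  row 14 [1110]: (NOT 1 OR ((1 AND 1) AND (0 IMPLIES 1))) -> 1
  row 15 [1111]: (NOT 1 OR ((1 AND 1) AND (1 IMPLIES 1))) -> 1
Full result column, 4 rows per line (P1,P2 fixed per line; P3,P4 runs 00..11 left to right):
  rows 0-3 [P1,P2=00]: 1111  = hex F
  rows 4-7 [P1,P2=01]: 1111  = hex F
  rows 8-11 [P1,P2=10]: 0000  = hex 0
  rows 12-15 [P1,P2=11]: 0011  = hex 3
Output column (row 0 .. row 15) = 1111111100000011
Output column grouped in 4s = 1111 1111 0000 0011 = 0xFF03
Convert to decimal digit by digit (value = value*16 + digit):
  F -> 15
  15*16 + 15 (F) = 255
  255*16 + 0 = 4080
  4080*16 + 3 = 65283
Decimal = 65283

65283


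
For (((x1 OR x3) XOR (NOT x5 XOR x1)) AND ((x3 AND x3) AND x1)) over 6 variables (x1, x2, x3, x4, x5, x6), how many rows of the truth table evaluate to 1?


Formula: (((x1 OR x3) XOR (NOT x5 XOR x1)) AND ((x3 AND x3) AND x1)) over 6 vars (64 rows)
Evaluate each row (x1, x2, x3, x4, x5, x6 as bits, MSB first):
  row 0 [000000]: (((0 OR 0) XOR (NOT 0 XOR 0)) AND ((0 AND 0) AND 0)) -> 0
  row 1 [000001]: (((0 OR 0) XOR (NOT 0 XOR 0)) AND ((0 AND 0) AND 0)) -> 0
  row 2 [000010]: (((0 OR 0) XOR (NOT 1 XOR 0)) AND ((0 AND 0) AND 0)) -> 0
  row 3 [000011]: (((0 OR 0) XOR (NOT 1 XOR 0)) AND ((0 AND 0) AND 0)) -> 0
  row 4 [000100]: (((0 OR 0) XOR (NOT 0 XOR 0)) AND ((0 AND 0) AND 0)) -> 0
  (every remaining row is evaluated the same way; all 64 results are listed next)
Full result column, 8 rows per line (x1,x2,x3 fixed per line; x4,x5,x6 runs 000..111 left to right):
  rows 0-7 [x1,x2,x3=000]: 00000000  (ones: 0)
  rows 8-15 [x1,x2,x3=001]: 00000000  (ones: 0)
  rows 16-23 [x1,x2,x3=010]: 00000000  (ones: 0)
  rows 24-31 [x1,x2,x3=011]: 00000000  (ones: 0)
  rows 32-39 [x1,x2,x3=100]: 00000000  (ones: 0)
  rows 40-47 [x1,x2,x3=101]: 11001100  (ones: 4)
  rows 48-55 [x1,x2,x3=110]: 00000000  (ones: 0)
  rows 56-63 [x1,x2,x3=111]: 11001100  (ones: 4)
Count of 1-rows = 0+0+0+0+0+4+0+4 = 8

8


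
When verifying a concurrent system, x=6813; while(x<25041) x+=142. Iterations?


Step 1: x goes from 6813 toward 25041 by 142; the body runs while x<25041, so iterations = ceil((bound-start)/step)
Step 2: Distance=18228
Step 3: ceil(18228/142)=129

129


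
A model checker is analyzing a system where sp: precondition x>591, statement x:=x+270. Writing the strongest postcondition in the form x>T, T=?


Formula: sp(P, x:=E) = exists old_x. (x = E[old_x/x]) AND P[old_x/x] (old_x is the value of x before the assignment; eliminate old_x by solving x = E[old_x/x] for old_x)
Step 1: Precondition P: x>591, i.e. old_x > 591
Step 2: Assignment gives x = old_x + 270, so old_x = x - 270
Step 3: Substitute into P: x - 270 > 591
Step 4: Simplify: x > 591+270 = 861

861


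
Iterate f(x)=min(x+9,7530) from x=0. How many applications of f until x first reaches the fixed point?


Step 1: x=0, cap=7530, increment=9
Step 2: x grows by 9 each step until capped at 7530; fixed point is x=7530
Step 3: iterations = ceil(7530/9) = 837

837


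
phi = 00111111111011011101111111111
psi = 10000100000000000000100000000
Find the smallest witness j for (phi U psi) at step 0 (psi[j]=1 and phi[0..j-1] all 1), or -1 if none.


(phi U psi) at 0: need smallest j with psi[j]=1 and phi[i]=1 for all i in [0,j).
Scan from step 0:
  step 0: psi=1 and phi held for [0,0) -> witness found
Witness step = 0

0


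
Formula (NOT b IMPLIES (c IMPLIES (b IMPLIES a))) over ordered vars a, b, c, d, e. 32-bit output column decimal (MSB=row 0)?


Formula: (NOT b IMPLIES (c IMPLIES (b IMPLIES a))) over a, b, c, d, e (32 rows)
Evaluate each row (bits = a,b,c,d,e, MSB first):
  row 0 [00000]: (NOT 0 IMPLIES (0 IMPLIES (0 IMPLIES 0))) -> 1
  row 1 [00001]: (NOT 0 IMPLIES (0 IMPLIES (0 IMPLIES 0))) -> 1
  row 2 [00010]: (NOT 0 IMPLIES (0 IMPLIES (0 IMPLIES 0))) -> 1
  row 3 [00011]: (NOT 0 IMPLIES (0 IMPLIES (0 IMPLIES 0))) -> 1
  row 4 [00100]: (NOT 0 IMPLIES (1 IMPLIES (0 IMPLIES 0))) -> 1
  row 5 [00101]: (NOT 0 IMPLIES (1 IMPLIES (0 IMPLIES 0))) -> 1
  row 6 [00110]: (NOT 0 IMPLIES (1 IMPLIES (0 IMPLIES 0))) -> 1
  row 7 [00111]: (NOT 0 IMPLIES (1 IMPLIES (0 IMPLIES 0))) -> 1
  row 8 [01000]: (NOT 1 IMPLIES (0 IMPLIES (1 IMPLIES 0))) -> 1
  row 9 [01001]: (NOT 1 IMPLIES (0 IMPLIES (1 IMPLIES 0))) -> 1
  row 10 [01010]: (NOT 1 IMPLIES (0 IMPLIES (1 IMPLIES 0))) -> 1
  row 11 [01011]: (NOT 1 IMPLIES (0 IMPLIES (1 IMPLIES 0))) -> 1
  row 12 [01100]: (NOT 1 IMPLIES (1 IMPLIES (1 IMPLIES 0))) -> 1
  row 13 [01101]: (NOT 1 IMPLIES (1 IMPLIES (1 IMPLIES 0))) -> 1
  row 14 [01110]: (NOT 1 IMPLIES (1 IMPLIES (1 IMPLIES 0))) -> 1
  row 15 [01111]: (NOT 1 IMPLIES (1 IMPLIES (1 IMPLIES 0))) -> 1
  row 16 [10000]: (NOT 0 IMPLIES (0 IMPLIES (0 IMPLIES 1))) -> 1
  row 17 [10001]: (NOT 0 IMPLIES (0 IMPLIES (0 IMPLIES 1))) -> 1
  row 18 [10010]: (NOT 0 IMPLIES (0 IMPLIES (0 IMPLIES 1))) -> 1
  row 19 [10011]: (NOT 0 IMPLIES (0 IMPLIES (0 IMPLIES 1))) -> 1
  row 20 [10100]: (NOT 0 IMPLIES (1 IMPLIES (0 IMPLIES 1))) -> 1
  row 21 [10101]: (NOT 0 IMPLIES (1 IMPLIES (0 IMPLIES 1))) -> 1
  row 22 [10110]: (NOT 0 IMPLIES (1 IMPLIES (0 IMPLIES 1))) -> 1
  row 23 [10111]: (NOT 0 IMPLIES (1 IMPLIES (0 IMPLIES 1))) -> 1
  row 24 [11000]: (NOT 1 IMPLIES (0 IMPLIES (1 IMPLIES 1))) -> 1
  row 25 [11001]: (NOT 1 IMPLIES (0 IMPLIES (1 IMPLIES 1))) -> 1
  row 26 [11010]: (NOT 1 IMPLIES (0 IMPLIES (1 IMPLIES 1))) -> 1
  row 27 [11011]: (NOT 1 IMPLIES (0 IMPLIES (1 IMPLIES 1))) -> 1
  row 28 [11100]: (NOT 1 IMPLIES (1 IMPLIES (1 IMPLIES 1))) -> 1
  row 29 [11101]: (NOT 1 IMPLIES (1 IMPLIES (1 IMPLIES 1))) -> 1
  row 30 [11110]: (NOT 1 IMPLIES (1 IMPLIES (1 IMPLIES 1))) -> 1
  row 31 [11111]: (NOT 1 IMPLIES (1 IMPLIES (1 IMPLIES 1))) -> 1
Full result column, 4 rows per line (a,b,c fixed per line; d,e runs 00..11 left to right):
  rows 0-3 [a,b,c=000]: 1111  = hex F
  rows 4-7 [a,b,c=001]: 1111  = hex F
  rows 8-11 [a,b,c=010]: 1111  = hex F
  rows 12-15 [a,b,c=011]: 1111  = hex F
  rows 16-19 [a,b,c=100]: 1111  = hex F
  rows 20-23 [a,b,c=101]: 1111  = hex F
  rows 24-27 [a,b,c=110]: 1111  = hex F
  rows 28-31 [a,b,c=111]: 1111  = hex F
Output column (row 0 .. row 31) = 11111111111111111111111111111111
Output column grouped in 4s = 1111 1111 1111 1111 1111 1111 1111 1111 = 0xFFFFFFFF
Convert to decimal digit by digit (value = value*16 + digit):
  F -> 15
  15*16 + 15 (F) = 255
  255*16 + 15 (F) = 4095
  4095*16 + 15 (F) = 65535
  65535*16 + 15 (F) = 1048575
  1048575*16 + 15 (F) = 16777215
  16777215*16 + 15 (F) = 268435455
  268435455*16 + 15 (F) = 4294967295
Decimal = 4294967295

4294967295


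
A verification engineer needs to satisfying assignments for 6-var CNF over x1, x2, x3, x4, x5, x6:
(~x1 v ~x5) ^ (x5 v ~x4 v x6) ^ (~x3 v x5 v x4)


CNF with 3 clauses over 6 vars (64 assignments).
An assignment satisfies CNF iff every clause has >=1 true literal.
Check each row (bits = x1,x2,x3,x4,x5,x6; clause T/F shown):
  row 0 [000000]: clauses=TTT -> 1
  row 1 [000001]: clauses=TTT -> 1
  row 2 [000010]: clauses=TTT -> 1
  row 3 [000011]: clauses=TTT -> 1
  row 4 [000100]: clauses=TFT -> 0
  (every remaining row is evaluated the same way; all 64 results are listed next)
Full result column, 8 rows per line (x1,x2,x3 fixed per line; x4,x5,x6 runs 000..111 left to right):
  rows 0-7 [x1,x2,x3=000]: 11110111  (ones: 7)
  rows 8-15 [x1,x2,x3=001]: 00110111  (ones: 5)
  rows 16-23 [x1,x2,x3=010]: 11110111  (ones: 7)
  rows 24-31 [x1,x2,x3=011]: 00110111  (ones: 5)
  rows 32-39 [x1,x2,x3=100]: 11000100  (ones: 3)
  rows 40-47 [x1,x2,x3=101]: 00000100  (ones: 1)
  rows 48-55 [x1,x2,x3=110]: 11000100  (ones: 3)
  rows 56-63 [x1,x2,x3=111]: 00000100  (ones: 1)
Satisfying assignments = 7+5+7+5+3+1+3+1 = 32

32


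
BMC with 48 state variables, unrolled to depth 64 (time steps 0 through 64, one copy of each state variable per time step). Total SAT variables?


BMC unrolls to depth k, creating one copy of each state var for steps 0..k.
Step count = 64 + 1 = 65 (steps 0 through 64)
Vars per step = 48
Total = 48 * 65 = 3120

3120


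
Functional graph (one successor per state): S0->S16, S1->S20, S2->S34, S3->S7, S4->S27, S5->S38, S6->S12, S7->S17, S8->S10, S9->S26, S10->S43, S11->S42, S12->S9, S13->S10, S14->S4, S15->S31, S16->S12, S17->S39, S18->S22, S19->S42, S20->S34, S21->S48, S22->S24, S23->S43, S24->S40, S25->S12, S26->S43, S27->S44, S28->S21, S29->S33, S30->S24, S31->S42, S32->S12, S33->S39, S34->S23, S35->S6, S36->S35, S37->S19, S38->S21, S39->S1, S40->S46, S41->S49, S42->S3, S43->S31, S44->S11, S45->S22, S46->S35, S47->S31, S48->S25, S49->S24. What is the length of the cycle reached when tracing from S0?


Trace from S0 until a state repeats:
  S0 -> S16 -> S12 -> S9 -> S26 -> S43 -> S31 -> S42 -> S3 -> S7 -> S17 -> S39 -> S1 -> S20 -> S34 -> S23 -> S43
S43 first seen at step 5, revisited at step 16.
Cycle length = 16 - 5 = 11

11


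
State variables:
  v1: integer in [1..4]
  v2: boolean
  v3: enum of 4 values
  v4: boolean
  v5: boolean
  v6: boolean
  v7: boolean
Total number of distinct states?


State space = product of domain sizes of all variables.
Domain sizes:
  v1 (integer in [1..4]): 4
  v2 (boolean): 2
  v3 (enum of 4 values): 4
  v4 (boolean): 2
  v5 (boolean): 2
  v6 (boolean): 2
  v7 (boolean): 2
Product = 4 * 2 * 4 * 2 * 2 * 2 * 2 = 512

512


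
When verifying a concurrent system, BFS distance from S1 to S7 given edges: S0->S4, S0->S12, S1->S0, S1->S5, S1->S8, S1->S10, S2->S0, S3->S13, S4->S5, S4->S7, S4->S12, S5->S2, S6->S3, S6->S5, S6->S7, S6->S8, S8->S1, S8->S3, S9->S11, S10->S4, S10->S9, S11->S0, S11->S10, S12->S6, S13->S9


BFS layer-by-layer from S1:
  dist 0: {S1}
  dist 1: {S0, S5, S8, S10}
  dist 2: {S2, S3, S4, S9, S12}
  dist 3: {S6, S7, S11, S13}
  -> S7 reached at distance 3
Shortest path length = 3

3


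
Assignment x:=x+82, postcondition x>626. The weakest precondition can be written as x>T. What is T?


Formula: wp(x:=E, P) = P[E/x] (substitute E for x in postcondition)
Step 1: Postcondition: x>626
Step 2: Substitute x+82 for x: x+82>626
Step 3: Solve for x: x > 626-82 = 544

544


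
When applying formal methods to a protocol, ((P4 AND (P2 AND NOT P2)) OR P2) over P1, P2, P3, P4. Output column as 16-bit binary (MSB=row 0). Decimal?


Formula: ((P4 AND (P2 AND NOT P2)) OR P2) over P1, P2, P3, P4 (16 rows)
Evaluate each row (bits = P1,P2,P3,P4, MSB first):
  row 0 [0000]: ((0 AND (0 AND NOT 0)) OR 0) -> 0
  row 1 [0001]: ((1 AND (0 AND NOT 0)) OR 0) -> 0
  row 2 [0010]: ((0 AND (0 AND NOT 0)) OR 0) -> 0
  row 3 [0011]: ((1 AND (0 AND NOT 0)) OR 0) -> 0
  row 4 [0100]: ((0 AND (1 AND NOT 1)) OR 1) -> 1
  row 5 [0101]: ((1 AND (1 AND NOT 1)) OR 1) -> 1
  row 6 [0110]: ((0 AND (1 AND NOT 1)) OR 1) -> 1
  row 7 [0111]: ((1 AND (1 AND NOT 1)) OR 1) -> 1
  row 8 [1000]: ((0 AND (0 AND NOT 0)) OR 0) -> 0
  row 9 [1001]: ((1 AND (0 AND NOT 0)) OR 0) -> 0
  row 10 [1010]: ((0 AND (0 AND NOT 0)) OR 0) -> 0
  row 11 [1011]: ((1 AND (0 AND NOT 0)) OR 0) -> 0
  row 12 [1100]: ((0 AND (1 AND NOT 1)) OR 1) -> 1
  row 13 [1101]: ((1 AND (1 AND NOT 1)) OR 1) -> 1
  row 14 [1110]: ((0 AND (1 AND NOT 1)) OR 1) -> 1
  row 15 [1111]: ((1 AND (1 AND NOT 1)) OR 1) -> 1
Full result column, 4 rows per line (P1,P2 fixed per line; P3,P4 runs 00..11 left to right):
  rows 0-3 [P1,P2=00]: 0000  = hex 0
  rows 4-7 [P1,P2=01]: 1111  = hex F
  rows 8-11 [P1,P2=10]: 0000  = hex 0
  rows 12-15 [P1,P2=11]: 1111  = hex F
Output column (row 0 .. row 15) = 0000111100001111
Output column grouped in 4s = 0000 1111 0000 1111 = 0x0F0F
Convert to decimal digit by digit (value = value*16 + digit):
  0 -> 0
  0*16 + 15 (F) = 15
  15*16 + 0 = 240
  240*16 + 15 (F) = 3855
Decimal = 3855

3855


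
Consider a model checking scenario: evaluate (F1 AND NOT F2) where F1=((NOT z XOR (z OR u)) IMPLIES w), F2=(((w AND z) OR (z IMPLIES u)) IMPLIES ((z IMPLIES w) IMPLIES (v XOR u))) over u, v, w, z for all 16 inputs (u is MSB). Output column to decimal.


F1 = ((NOT z XOR (z OR u)) IMPLIES w)
F2 = (((w AND z) OR (z IMPLIES u)) IMPLIES ((z IMPLIES w) IMPLIES (v XOR u)))
Counterexample to F1=>F2 is where F1=1 and F2=0.
Evaluate each row (bits = u,v,w,z, MSB first):
  row 0 [0000]: F1=0 F2=0 -> F1&~F2 -> 0
  row 1 [0001]: F1=0 F2=1 -> F1&~F2 -> 0
  row 2 [0010]: F1=1 F2=0 -> F1&~F2 -> 1
  row 3 [0011]: F1=1 F2=0 -> F1&~F2 -> 1
  row 4 [0100]: F1=0 F2=1 -> F1&~F2 -> 0
  row 5 [0101]: F1=0 F2=1 -> F1&~F2 -> 0
  row 6 [0110]: F1=1 F2=1 -> F1&~F2 -> 0
  row 7 [0111]: F1=1 F2=1 -> F1&~F2 -> 0
  row 8 [1000]: F1=1 F2=1 -> F1&~F2 -> 0
  row 9 [1001]: F1=0 F2=1 -> F1&~F2 -> 0
  row 10 [1010]: F1=1 F2=1 -> F1&~F2 -> 0
  row 11 [1011]: F1=1 F2=1 -> F1&~F2 -> 0
  row 12 [1100]: F1=1 F2=0 -> F1&~F2 -> 1
  row 13 [1101]: F1=0 F2=1 -> F1&~F2 -> 0
  row 14 [1110]: F1=1 F2=0 -> F1&~F2 -> 1
  row 15 [1111]: F1=1 F2=0 -> F1&~F2 -> 1
Full result column, 4 rows per line (u,v fixed per line; w,z runs 00..11 left to right):
  rows 0-3 [u,v=00]: 0011  = hex 3
  rows 4-7 [u,v=01]: 0000  = hex 0
  rows 8-11 [u,v=10]: 0000  = hex 0
  rows 12-15 [u,v=11]: 1011  = hex B
Counterexample vector (row 0 .. row 15) = 0011000000001011
Output column grouped in 4s = 0011 0000 0000 1011 = 0x300B
Convert to decimal digit by digit (value = value*16 + digit):
  3 -> 3
  3*16 + 0 = 48
  48*16 + 0 = 768
  768*16 + 11 (B) = 12299
Decimal = 12299

12299


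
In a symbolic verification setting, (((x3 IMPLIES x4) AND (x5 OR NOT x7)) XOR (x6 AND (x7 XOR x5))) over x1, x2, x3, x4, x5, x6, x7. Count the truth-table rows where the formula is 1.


Formula: (((x3 IMPLIES x4) AND (x5 OR NOT x7)) XOR (x6 AND (x7 XOR x5))) over 7 vars (128 rows)
Evaluate each row (x1, x2, x3, x4, x5, x6, x7 as bits, MSB first):
  row 0 [0000000]: (((0 IMPLIES 0) AND (0 OR NOT 0)) XOR (0 AND (0 XOR 0))) -> 1
  row 1 [0000001]: (((0 IMPLIES 0) AND (0 OR NOT 1)) XOR (0 AND (1 XOR 0))) -> 0
  row 2 [0000010]: (((0 IMPLIES 0) AND (0 OR NOT 0)) XOR (1 AND (0 XOR 0))) -> 1
  row 3 [0000011]: (((0 IMPLIES 0) AND (0 OR NOT 1)) XOR (1 AND (1 XOR 0))) -> 1
  row 4 [0000100]: (((0 IMPLIES 0) AND (1 OR NOT 0)) XOR (0 AND (0 XOR 1))) -> 1
  (every remaining row is evaluated the same way; all 128 results are listed next)
Full result column, 8 rows per line (x1,x2,x3,x4 fixed per line; x5,x6,x7 runs 000..111 left to right):
  rows 0-7 [x1,x2,x3,x4=0000]: 10111101  (ones: 6)
  rows 8-15 [x1,x2,x3,x4=0001]: 10111101  (ones: 6)
  rows 16-23 [x1,x2,x3,x4=0010]: 00010010  (ones: 2)
  rows 24-31 [x1,x2,x3,x4=0011]: 10111101  (ones: 6)
  rows 32-39 [x1,x2,x3,x4=0100]: 10111101  (ones: 6)
  rows 40-47 [x1,x2,x3,x4=0101]: 10111101  (ones: 6)
  rows 48-55 [x1,x2,x3,x4=0110]: 00010010  (ones: 2)
  rows 56-63 [x1,x2,x3,x4=0111]: 10111101  (ones: 6)
  rows 64-71 [x1,x2,x3,x4=1000]: 10111101  (ones: 6)
  rows 72-79 [x1,x2,x3,x4=1001]: 10111101  (ones: 6)
  rows 80-87 [x1,x2,x3,x4=1010]: 00010010  (ones: 2)
  rows 88-95 [x1,x2,x3,x4=1011]: 10111101  (ones: 6)
  rows 96-103 [x1,x2,x3,x4=1100]: 10111101  (ones: 6)
  rows 104-111 [x1,x2,x3,x4=1101]: 10111101  (ones: 6)
  rows 112-119 [x1,x2,x3,x4=1110]: 00010010  (ones: 2)
  rows 120-127 [x1,x2,x3,x4=1111]: 10111101  (ones: 6)
Count of 1-rows = 6+6+2+6+6+6+2+6+6+6+2+6+6+6+2+6 = 80

80


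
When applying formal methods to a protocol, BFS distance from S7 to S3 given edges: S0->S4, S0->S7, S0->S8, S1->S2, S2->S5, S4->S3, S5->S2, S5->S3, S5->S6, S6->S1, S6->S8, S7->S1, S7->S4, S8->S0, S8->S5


BFS layer-by-layer from S7:
  dist 0: {S7}
  dist 1: {S1, S4}
  dist 2: {S2, S3}
  -> S3 reached at distance 2
Shortest path length = 2

2


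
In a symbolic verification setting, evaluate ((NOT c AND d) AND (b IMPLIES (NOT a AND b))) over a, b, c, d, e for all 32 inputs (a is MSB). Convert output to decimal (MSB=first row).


Formula: ((NOT c AND d) AND (b IMPLIES (NOT a AND b))) over a, b, c, d, e (32 rows)
Evaluate each row (bits = a,b,c,d,e, MSB first):
  row 0 [00000]: ((NOT 0 AND 0) AND (0 IMPLIES (NOT 0 AND 0))) -> 0
  row 1 [00001]: ((NOT 0 AND 0) AND (0 IMPLIES (NOT 0 AND 0))) -> 0
  row 2 [00010]: ((NOT 0 AND 1) AND (0 IMPLIES (NOT 0 AND 0))) -> 1
  row 3 [00011]: ((NOT 0 AND 1) AND (0 IMPLIES (NOT 0 AND 0))) -> 1
  row 4 [00100]: ((NOT 1 AND 0) AND (0 IMPLIES (NOT 0 AND 0))) -> 0
  row 5 [00101]: ((NOT 1 AND 0) AND (0 IMPLIES (NOT 0 AND 0))) -> 0
  row 6 [00110]: ((NOT 1 AND 1) AND (0 IMPLIES (NOT 0 AND 0))) -> 0
  row 7 [00111]: ((NOT 1 AND 1) AND (0 IMPLIES (NOT 0 AND 0))) -> 0
  row 8 [01000]: ((NOT 0 AND 0) AND (1 IMPLIES (NOT 0 AND 1))) -> 0
  row 9 [01001]: ((NOT 0 AND 0) AND (1 IMPLIES (NOT 0 AND 1))) -> 0
  row 10 [01010]: ((NOT 0 AND 1) AND (1 IMPLIES (NOT 0 AND 1))) -> 1
  row 11 [01011]: ((NOT 0 AND 1) AND (1 IMPLIES (NOT 0 AND 1))) -> 1
  row 12 [01100]: ((NOT 1 AND 0) AND (1 IMPLIES (NOT 0 AND 1))) -> 0
  row 13 [01101]: ((NOT 1 AND 0) AND (1 IMPLIES (NOT 0 AND 1))) -> 0
  row 14 [01110]: ((NOT 1 AND 1) AND (1 IMPLIES (NOT 0 AND 1))) -> 0
  row 15 [01111]: ((NOT 1 AND 1) AND (1 IMPLIES (NOT 0 AND 1))) -> 0
  row 16 [10000]: ((NOT 0 AND 0) AND (0 IMPLIES (NOT 1 AND 0))) -> 0
  row 17 [10001]: ((NOT 0 AND 0) AND (0 IMPLIES (NOT 1 AND 0))) -> 0
  row 18 [10010]: ((NOT 0 AND 1) AND (0 IMPLIES (NOT 1 AND 0))) -> 1
  row 19 [10011]: ((NOT 0 AND 1) AND (0 IMPLIES (NOT 1 AND 0))) -> 1
  row 20 [10100]: ((NOT 1 AND 0) AND (0 IMPLIES (NOT 1 AND 0))) -> 0
  row 21 [10101]: ((NOT 1 AND 0) AND (0 IMPLIES (NOT 1 AND 0))) -> 0
  row 22 [10110]: ((NOT 1 AND 1) AND (0 IMPLIES (NOT 1 AND 0))) -> 0
  row 23 [10111]: ((NOT 1 AND 1) AND (0 IMPLIES (NOT 1 AND 0))) -> 0
  row 24 [11000]: ((NOT 0 AND 0) AND (1 IMPLIES (NOT 1 AND 1))) -> 0
  row 25 [11001]: ((NOT 0 AND 0) AND (1 IMPLIES (NOT 1 AND 1))) -> 0
  row 26 [11010]: ((NOT 0 AND 1) AND (1 IMPLIES (NOT 1 AND 1))) -> 0
  row 27 [11011]: ((NOT 0 AND 1) AND (1 IMPLIES (NOT 1 AND 1))) -> 0
  row 28 [11100]: ((NOT 1 AND 0) AND (1 IMPLIES (NOT 1 AND 1))) -> 0
  row 29 [11101]: ((NOT 1 AND 0) AND (1 IMPLIES (NOT 1 AND 1))) -> 0
  row 30 [11110]: ((NOT 1 AND 1) AND (1 IMPLIES (NOT 1 AND 1))) -> 0
  row 31 [11111]: ((NOT 1 AND 1) AND (1 IMPLIES (NOT 1 AND 1))) -> 0
Full result column, 4 rows per line (a,b,c fixed per line; d,e runs 00..11 left to right):
  rows 0-3 [a,b,c=000]: 0011  = hex 3
  rows 4-7 [a,b,c=001]: 0000  = hex 0
  rows 8-11 [a,b,c=010]: 0011  = hex 3
  rows 12-15 [a,b,c=011]: 0000  = hex 0
  rows 16-19 [a,b,c=100]: 0011  = hex 3
  rows 20-23 [a,b,c=101]: 0000  = hex 0
  rows 24-27 [a,b,c=110]: 0000  = hex 0
  rows 28-31 [a,b,c=111]: 0000  = hex 0
Output column (row 0 .. row 31) = 00110000001100000011000000000000
Output column grouped in 4s = 0011 0000 0011 0000 0011 0000 0000 0000 = 0x30303000
Convert to decimal digit by digit (value = value*16 + digit):
  3 -> 3
  3*16 + 0 = 48
  48*16 + 3 = 771
  771*16 + 0 = 12336
  12336*16 + 3 = 197379
  197379*16 + 0 = 3158064
  3158064*16 + 0 = 50529024
  50529024*16 + 0 = 808464384
Decimal = 808464384

808464384
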